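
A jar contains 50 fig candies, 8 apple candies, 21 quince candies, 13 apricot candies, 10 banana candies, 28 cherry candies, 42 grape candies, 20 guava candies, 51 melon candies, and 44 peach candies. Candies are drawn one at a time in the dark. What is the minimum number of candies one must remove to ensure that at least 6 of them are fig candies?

243

In the worst case for collecting fig candies, every non-fig candy comes out first.
There are 8 + 21 + 13 + 10 + 28 + 42 + 20 + 51 + 44 = 237 non-fig candies altogether.
After those, each further candy must be fig, so 237 + 6 = 243 draws guarantee 6 fig candies.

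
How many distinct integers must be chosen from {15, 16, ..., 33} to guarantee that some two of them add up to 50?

Two chosen integers sum to 50 exactly when both halves of some pair {x, 50−x} with 17 ≤ x ≤ 50−x ≤ 33 are chosen — 8 such pairs.
The remaining 3 elements (those with no distinct partner in range) can never complete a 50-sum, so the worst case takes all of them and one from each pair: 3 + 8 = 11.
The 12th integer has to be the second member of some pair, so 11 + 1 = 12.

12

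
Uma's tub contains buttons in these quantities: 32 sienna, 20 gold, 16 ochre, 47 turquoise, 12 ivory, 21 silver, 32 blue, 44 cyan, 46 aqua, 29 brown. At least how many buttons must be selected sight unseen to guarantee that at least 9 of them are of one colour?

Pigeonhole: the 10 colours are the holes; the buttons drawn are the pigeons.
To avoid 9 of any one colour, the worst case takes at most 8 of each colour.
That gives 8 + 8 + 8 + 8 + 8 + 8 + 8 + 8 + 8 + 8 = 80 buttons with no colour reaching 9.
The next button forces some colour to 9, so 80 + 1 = 81.

81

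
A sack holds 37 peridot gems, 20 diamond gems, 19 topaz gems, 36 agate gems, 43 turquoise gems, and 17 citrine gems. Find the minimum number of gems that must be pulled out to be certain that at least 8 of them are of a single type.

An adversary could hand out at most 7 gems per type: 7 + 7 + 7 + 7 + 7 + 7 = 42 gems and still no type has 8.
One more gem lands in a type already at 7, so 43 draws are enough and 42 are not.

43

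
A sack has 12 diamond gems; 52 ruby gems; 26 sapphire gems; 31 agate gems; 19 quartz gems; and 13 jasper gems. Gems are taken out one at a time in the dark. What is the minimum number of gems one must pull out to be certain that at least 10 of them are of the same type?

An adversary could hand out at most 9 gems per type: 9 + 9 + 9 + 9 + 9 + 9 = 54 gems and still no type has 10.
One more gem lands in a type already at 9, so 55 draws are enough and 54 are not.

55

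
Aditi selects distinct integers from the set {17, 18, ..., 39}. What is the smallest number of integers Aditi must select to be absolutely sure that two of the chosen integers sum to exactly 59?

14

Group the elements by complementary pair {x, 59−x}: {20,39}, {21,38}, {22,37}, …, giving 10 two-element pairs and 3 integers whose partner 59−x falls outside [17,39].
By pigeonhole, treating each of those 13 groups as a pigeonhole, one can pick one integer per group — 13 integers — with no two summing to 59.
The 14th integer lands in an occupied pair, forcing a sum of 59.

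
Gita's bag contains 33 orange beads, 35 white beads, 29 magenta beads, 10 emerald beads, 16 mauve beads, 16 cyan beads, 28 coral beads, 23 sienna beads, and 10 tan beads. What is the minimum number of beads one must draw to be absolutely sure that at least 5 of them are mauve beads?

189

In the worst case for collecting mauve beads, every non-mauve bead comes out first.
There are 33 + 35 + 29 + 10 + 16 + 28 + 23 + 10 = 184 non-mauve beads altogether.
After those, each further bead must be mauve, so 184 + 5 = 189 draws guarantee 5 mauve beads.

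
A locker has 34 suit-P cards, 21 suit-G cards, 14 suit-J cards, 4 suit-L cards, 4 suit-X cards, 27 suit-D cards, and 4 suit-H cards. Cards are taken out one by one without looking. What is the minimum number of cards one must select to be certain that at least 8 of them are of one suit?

An adversary could hand out at most 7 cards per suit (suit-L, suit-X, suit-H run out sooner): 7 + 7 + 7 + 4 + 4 + 7 + 4 = 40 cards and still no suit has 8.
By the pigeonhole principle, one more card lands in a suit already at 7, so 41 draws are enough and 40 are not.

41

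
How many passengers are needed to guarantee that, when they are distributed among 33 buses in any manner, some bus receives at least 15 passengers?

With 462 passengers one could put exactly 14 in each of the 33 buses, and no bus would reach 15.
One more passenger must land in a bus that already has 14, giving it 15.
So 33 × 14 + 1 = 463 passengers are required.

463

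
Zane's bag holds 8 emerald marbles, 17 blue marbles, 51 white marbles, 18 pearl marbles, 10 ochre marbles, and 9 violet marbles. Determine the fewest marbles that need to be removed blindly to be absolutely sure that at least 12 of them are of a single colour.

Pigeonhole: the 6 colours are the holes; the marbles drawn are the pigeons.
To avoid 12 of any one colour, the worst case takes at most 11 of each colour, or every marble of a colour that has fewer than 11.
That gives 8 + 11 + 11 + 11 + 10 + 9 = 60 marbles with no colour reaching 12.
The next marble forces some colour to 12, so 60 + 1 = 61.

61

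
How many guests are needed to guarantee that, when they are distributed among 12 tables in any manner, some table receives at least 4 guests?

With 36 guests one could put exactly 3 in each of the 12 tables, and no table would reach 4.
By the pigeonhole principle, one more guest must land in a table that already has 3, giving it 4.
So 12 × 3 + 1 = 37 guests are required.

37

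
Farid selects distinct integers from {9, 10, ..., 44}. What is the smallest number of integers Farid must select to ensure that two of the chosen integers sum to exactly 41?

25

Group the elements by complementary pair {x, 41−x}: {9,32}, {10,31}, {11,30}, …, giving 12 two-element pairs and 12 integers whose partner 41−x falls outside [9,44].
By the pigeonhole principle, treating each of those 24 groups as a pigeonhole, one can pick one integer per group — 24 integers — with no two summing to 41.
The 25th integer lands in an occupied pair, forcing a sum of 41.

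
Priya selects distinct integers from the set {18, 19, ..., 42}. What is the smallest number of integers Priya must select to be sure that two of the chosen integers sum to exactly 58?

Two chosen integers sum to 58 exactly when both halves of some pair {x, 58−x} with 18 ≤ x ≤ 58−x ≤ 40 are chosen — 11 such pairs.
The remaining 3 elements (those with no distinct partner in range) can never complete a 58-sum, so the worst case takes all of them and one from each pair: 3 + 11 = 14.
The 15th integer has to be the second member of some pair, so 14 + 1 = 15.

15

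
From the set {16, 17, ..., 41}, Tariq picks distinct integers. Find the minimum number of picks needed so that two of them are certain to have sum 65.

18

A set avoiding the sum 65 can contain at most one of each pair {x, 65−x}, plus the 8 elements whose complement lies outside the range.
The integers 16, …, 32 (17 of them) are such a set: any two sum to at least 16+17 = 33 and at most 31+32 = 63 < 65.
Any 18th integer completes one of the 9 pairs, so 18 choices force a sum of 65.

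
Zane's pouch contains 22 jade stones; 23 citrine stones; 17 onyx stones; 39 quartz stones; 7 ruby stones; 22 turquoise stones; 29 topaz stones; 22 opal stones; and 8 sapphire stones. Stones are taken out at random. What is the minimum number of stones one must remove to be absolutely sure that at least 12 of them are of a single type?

93

An adversary could hand out at most 11 stones per type (ruby, sapphire run out sooner): 11 + 11 + 11 + 11 + 7 + 11 + 11 + 11 + 8 = 92 stones and still no type has 12.
One more stone lands in a type already at 11, so 93 draws are enough and 92 are not.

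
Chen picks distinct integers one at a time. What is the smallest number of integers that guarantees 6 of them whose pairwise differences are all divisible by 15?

76

Integers whose pairwise differences are multiples of 15 are exactly those sharing a remainder mod 15. The 15 residue classes mod 15 are the pigeonholes.
With 75 integers one could put 5 in each residue class and have no class reach 6.
The 76th integer pushes some class to 6, so 15·5 + 1 = 76.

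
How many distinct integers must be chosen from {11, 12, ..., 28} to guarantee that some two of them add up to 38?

Group the elements by complementary pair {x, 38−x}: {11,27}, {12,26}, {13,25}, …, giving 8 two-element pairs, the single value 19 (it cannot pair with itself since the integers are distinct), and 1 integer whose partner 38−x falls outside [11,28].
Pigeonhole: treating each of those 10 groups as a pigeonhole, one can pick one integer per group — 10 integers — with no two summing to 38.
The 11th integer lands in an occupied pair, forcing a sum of 38.

11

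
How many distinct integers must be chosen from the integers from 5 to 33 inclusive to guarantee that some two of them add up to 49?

21

Two chosen integers sum to 49 exactly when both halves of some pair {x, 49−x} with 16 ≤ x ≤ 49−x ≤ 33 are chosen — 9 such pairs.
The remaining 11 elements (those with no distinct partner in range) can never complete a 49-sum, so the worst case takes all of them and one from each pair: 11 + 9 = 20.
Pigeonhole: the 21st integer has to be the second member of some pair, so 20 + 1 = 21.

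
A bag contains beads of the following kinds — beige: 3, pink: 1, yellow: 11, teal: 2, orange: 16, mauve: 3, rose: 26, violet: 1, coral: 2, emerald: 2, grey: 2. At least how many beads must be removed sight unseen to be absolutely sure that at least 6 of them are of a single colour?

Put each drawn bead into a box by colour. The largest draw with every box below 6 takes min(count, 5) from each colour; colours with fewer than 5 contribute all they have.
Σ min(cᵢ, 5) = 3 + 1 + 5 + 2 + 5 + 3 + 5 + 1 + 2 + 2 + 2 = 31.
Draw number 31 + 1 = 32 must push one box to 6.

32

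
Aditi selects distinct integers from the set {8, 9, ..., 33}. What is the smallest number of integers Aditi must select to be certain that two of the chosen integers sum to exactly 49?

18

Group the elements by complementary pair {x, 49−x}: {16,33}, {17,32}, {18,31}, …, giving 9 two-element pairs and 8 integers whose partner 49−x falls outside [8,33].
Treating each of those 17 groups as a pigeonhole, one can pick one integer per group — 17 integers — with no two summing to 49.
The 18th integer lands in an occupied pair, forcing a sum of 49.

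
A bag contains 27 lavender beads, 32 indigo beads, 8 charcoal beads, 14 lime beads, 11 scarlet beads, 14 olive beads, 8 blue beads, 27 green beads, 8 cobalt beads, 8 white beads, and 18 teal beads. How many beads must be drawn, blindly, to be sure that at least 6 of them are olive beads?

In the worst case for collecting olive beads, every non-olive bead comes out first.
There are 27 + 32 + 8 + 14 + 11 + 8 + 27 + 8 + 8 + 18 = 161 non-olive beads altogether.
After those, each further bead must be olive, so 161 + 6 = 167 draws guarantee 6 olive beads.

167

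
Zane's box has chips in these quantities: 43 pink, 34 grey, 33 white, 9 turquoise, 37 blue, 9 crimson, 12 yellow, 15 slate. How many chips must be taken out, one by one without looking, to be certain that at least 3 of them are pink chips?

152

In the worst case for collecting pink chips, every non-pink chip comes out first.
There are 34 + 33 + 9 + 37 + 9 + 12 + 15 = 149 non-pink chips altogether.
After those, each further chip must be pink, so 149 + 3 = 152 draws guarantee 3 pink chips.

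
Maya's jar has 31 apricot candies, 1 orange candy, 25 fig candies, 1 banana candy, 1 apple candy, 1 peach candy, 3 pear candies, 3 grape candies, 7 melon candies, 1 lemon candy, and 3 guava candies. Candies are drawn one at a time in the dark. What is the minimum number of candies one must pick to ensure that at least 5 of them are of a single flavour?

27

An adversary could hand out at most 4 candies per flavour (8 flavours run out sooner): 4 + 1 + 4 + 1 + 1 + 1 + 3 + 3 + 4 + 1 + 3 = 26 candies and still no flavour has 5.
One more candy lands in a flavour already at 4, so 27 draws are enough and 26 are not.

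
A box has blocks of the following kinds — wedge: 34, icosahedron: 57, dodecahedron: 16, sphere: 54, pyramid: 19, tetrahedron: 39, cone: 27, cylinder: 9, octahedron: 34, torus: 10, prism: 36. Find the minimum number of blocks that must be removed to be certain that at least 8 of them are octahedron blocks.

In the worst case for collecting octahedron blocks, every non-octahedron block comes out first.
There are 34 + 57 + 16 + 54 + 19 + 39 + 27 + 9 + 10 + 36 = 301 non-octahedron blocks altogether.
After those, each further block must be octahedron, so 301 + 8 = 309 draws guarantee 8 octahedron blocks.

309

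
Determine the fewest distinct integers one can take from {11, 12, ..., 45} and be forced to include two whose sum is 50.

Two chosen integers sum to 50 exactly when both halves of some pair {x, 50−x} with 11 ≤ x ≤ 50−x ≤ 39 are chosen — 14 such pairs.
The remaining 7 elements (those with no distinct partner in range) can never complete a 50-sum, so the worst case takes all of them and one from each pair: 7 + 14 = 21.
By pigeonhole, the 22nd integer has to be the second member of some pair, so 21 + 1 = 22.

22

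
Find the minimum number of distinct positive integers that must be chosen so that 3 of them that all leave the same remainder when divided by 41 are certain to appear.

The 41 residue classes mod 41 are the pigeonholes.
With 82 integers one could put 2 in each residue class and have no class reach 3.
The 83rd integer pushes some class to 3, so 41·2 + 1 = 83.

83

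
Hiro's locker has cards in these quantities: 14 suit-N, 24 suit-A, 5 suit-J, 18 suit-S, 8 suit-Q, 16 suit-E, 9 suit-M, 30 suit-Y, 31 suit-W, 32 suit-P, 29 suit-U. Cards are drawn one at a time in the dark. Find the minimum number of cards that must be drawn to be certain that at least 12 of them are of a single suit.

111

By the pigeonhole principle, put each drawn card into a box by suit. The largest draw with every box below 12 takes min(count, 11) from each suit; suits with fewer than 11 contribute all they have.
Σ min(cᵢ, 11) = 11 + 11 + 5 + 11 + 8 + 11 + 9 + 11 + 11 + 11 + 11 = 110.
Draw number 110 + 1 = 111 must push one box to 12.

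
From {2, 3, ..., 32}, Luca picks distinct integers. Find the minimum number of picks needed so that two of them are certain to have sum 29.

Group the elements by complementary pair {x, 29−x}: {2,27}, {3,26}, {4,25}, …, giving 13 two-element pairs and 5 integers whose partner 29−x falls outside [2,32].
By the pigeonhole principle, treating each of those 18 groups as a pigeonhole, one can pick one integer per group — 18 integers — with no two summing to 29.
The 19th integer lands in an occupied pair, forcing a sum of 29.

19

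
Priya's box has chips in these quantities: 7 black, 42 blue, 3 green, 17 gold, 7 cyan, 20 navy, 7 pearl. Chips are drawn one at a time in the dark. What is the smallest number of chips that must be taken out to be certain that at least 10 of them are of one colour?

An adversary could hand out at most 9 chips per colour (4 colours run out sooner): 7 + 9 + 3 + 9 + 7 + 9 + 7 = 51 chips and still no colour has 10.
One more chip lands in a colour already at 9, so 52 draws are enough and 51 are not.

52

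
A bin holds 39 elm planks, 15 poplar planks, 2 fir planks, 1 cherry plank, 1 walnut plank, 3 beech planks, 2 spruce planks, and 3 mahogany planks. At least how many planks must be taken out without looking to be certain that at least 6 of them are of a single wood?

Put each drawn plank into a box by wood. The largest draw with every box below 6 takes min(count, 5) from each wood; woods with fewer than 5 contribute all they have.
Σ min(cᵢ, 5) = 5 + 5 + 2 + 1 + 1 + 3 + 2 + 3 = 22.
Draw number 22 + 1 = 23 must push one box to 6.

23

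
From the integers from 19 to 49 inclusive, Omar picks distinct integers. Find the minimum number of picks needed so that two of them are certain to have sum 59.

Two chosen integers sum to 59 exactly when both halves of some pair {x, 59−x} with 19 ≤ x ≤ 59−x ≤ 40 are chosen — 11 such pairs.
The remaining 9 elements (those with no distinct partner in range) can never complete a 59-sum, so the worst case takes all of them and one from each pair: 9 + 11 = 20.
Pigeonhole: the 21st integer has to be the second member of some pair, so 20 + 1 = 21.

21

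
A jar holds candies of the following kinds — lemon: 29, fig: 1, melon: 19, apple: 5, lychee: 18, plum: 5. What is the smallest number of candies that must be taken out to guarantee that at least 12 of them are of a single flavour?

45

An adversary could hand out at most 11 candies per flavour (fig, apple, plum run out sooner): 11 + 1 + 11 + 5 + 11 + 5 = 44 candies and still no flavour has 12.
By pigeonhole, one more candy lands in a flavour already at 11, so 45 draws are enough and 44 are not.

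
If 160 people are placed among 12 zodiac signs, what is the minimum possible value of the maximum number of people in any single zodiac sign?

By pigeonhole, the 12 zodiac signs are the holes and the 160 people are the pigeons.
If every zodiac sign held at most 13 people, the total would be at most 12 × 13 = 156, which is less than 160.
So some zodiac sign holds at least ⌈160/12⌉ = 14 people.

14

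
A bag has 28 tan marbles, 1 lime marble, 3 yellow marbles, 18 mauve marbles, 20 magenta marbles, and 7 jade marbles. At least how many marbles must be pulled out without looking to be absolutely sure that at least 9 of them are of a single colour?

36

Pigeonhole: put each drawn marble into a box by colour. The largest draw with every box below 9 takes min(count, 8) from each colour; colours with fewer than 8 contribute all they have.
Σ min(cᵢ, 8) = 8 + 1 + 3 + 8 + 8 + 7 = 35.
Draw number 35 + 1 = 36 must push one box to 9.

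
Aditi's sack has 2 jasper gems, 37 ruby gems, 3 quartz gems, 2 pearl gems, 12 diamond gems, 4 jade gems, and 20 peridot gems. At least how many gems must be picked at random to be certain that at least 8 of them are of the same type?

Pigeonhole: put each drawn gem into a box by type. The largest draw with every box below 8 takes min(count, 7) from each type; types with fewer than 7 contribute all they have.
Σ min(cᵢ, 7) = 2 + 7 + 3 + 2 + 7 + 4 + 7 = 32.
Draw number 32 + 1 = 33 must push one box to 8.

33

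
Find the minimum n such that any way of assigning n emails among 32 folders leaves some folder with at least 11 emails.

321

With 320 emails one could put exactly 10 in each of the 32 folders, and no folder would reach 11.
By pigeonhole, one more email must land in a folder that already has 10, giving it 11.
So 32 × 10 + 1 = 321 emails are required.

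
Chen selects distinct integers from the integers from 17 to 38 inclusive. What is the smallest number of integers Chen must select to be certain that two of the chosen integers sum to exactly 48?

Two chosen integers sum to 48 exactly when both halves of some pair {x, 48−x} with 17 ≤ x ≤ 48−x ≤ 31 are chosen — 7 such pairs.
The remaining 8 elements (those with no distinct partner in range) can never complete a 48-sum, so the worst case takes all of them and one from each pair: 8 + 7 = 15.
The 16th integer has to be the second member of some pair, so 15 + 1 = 16.

16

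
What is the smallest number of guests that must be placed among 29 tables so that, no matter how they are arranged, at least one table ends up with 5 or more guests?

117

With 116 guests one could put exactly 4 in each of the 29 tables, and no table would reach 5.
One more guest must land in a table that already has 4, giving it 5.
So 29 × 4 + 1 = 117 guests are required.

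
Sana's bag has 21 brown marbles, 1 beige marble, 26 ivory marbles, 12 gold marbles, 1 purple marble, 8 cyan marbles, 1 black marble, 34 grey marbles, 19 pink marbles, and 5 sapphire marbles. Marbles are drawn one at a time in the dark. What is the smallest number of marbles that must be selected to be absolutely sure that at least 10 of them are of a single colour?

An adversary could hand out at most 9 marbles per colour (5 colours run out sooner): 9 + 1 + 9 + 9 + 1 + 8 + 1 + 9 + 9 + 5 = 61 marbles and still no colour has 10.
Pigeonhole: one more marble lands in a colour already at 9, so 62 draws are enough and 61 are not.

62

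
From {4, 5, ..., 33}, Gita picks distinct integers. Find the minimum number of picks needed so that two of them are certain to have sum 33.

Group the elements by complementary pair {x, 33−x}: {4,29}, {5,28}, {6,27}, …, giving 13 two-element pairs and 4 integers whose partner 33−x falls outside [4,33].
Pigeonhole: treating each of those 17 groups as a pigeonhole, one can pick one integer per group — 17 integers — with no two summing to 33.
The 18th integer lands in an occupied pair, forcing a sum of 33.

18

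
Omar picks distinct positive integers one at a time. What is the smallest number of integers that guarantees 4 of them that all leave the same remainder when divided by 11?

34

Pigeonhole: the 11 residue classes mod 11 are the pigeonholes.
With 33 integers one could put 3 in each residue class and have no class reach 4.
The 34th integer pushes some class to 4, so 11·3 + 1 = 34.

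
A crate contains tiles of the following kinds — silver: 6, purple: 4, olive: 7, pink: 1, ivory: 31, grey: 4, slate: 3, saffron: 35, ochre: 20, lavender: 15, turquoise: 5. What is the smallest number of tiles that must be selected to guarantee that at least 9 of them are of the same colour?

63

An adversary could hand out at most 8 tiles per colour (7 colours run out sooner): 6 + 4 + 7 + 1 + 8 + 4 + 3 + 8 + 8 + 8 + 5 = 62 tiles and still no colour has 9.
By the pigeonhole principle, one more tile lands in a colour already at 8, so 63 draws are enough and 62 are not.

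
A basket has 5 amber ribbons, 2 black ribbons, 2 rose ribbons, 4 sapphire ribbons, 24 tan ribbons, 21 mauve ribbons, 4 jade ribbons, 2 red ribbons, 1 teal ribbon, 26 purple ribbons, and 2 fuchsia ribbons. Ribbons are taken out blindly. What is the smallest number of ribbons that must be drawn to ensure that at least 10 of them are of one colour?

The 11 colours are the holes; the ribbons drawn are the pigeons.
To avoid 10 of any one colour, the worst case takes at most 9 of each colour, or every ribbon of a colour that has fewer than 9.
That gives 5 + 2 + 2 + 4 + 9 + 9 + 4 + 2 + 1 + 9 + 2 = 49 ribbons with no colour reaching 10.
The next ribbon forces some colour to 10, so 49 + 1 = 50.

50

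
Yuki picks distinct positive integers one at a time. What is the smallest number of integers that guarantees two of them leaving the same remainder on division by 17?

18

By the pigeonhole principle, the 17 residue classes mod 17 are the pigeonholes.
With 17 integers one could put 1 in each residue class and have no class reach 2.
The 18th integer pushes some class to 2, so 17·1 + 1 = 18.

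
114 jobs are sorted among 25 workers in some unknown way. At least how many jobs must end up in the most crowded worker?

5

The 25 workers are the holes and the 114 jobs are the pigeons.
If every worker held at most 4 jobs, the total would be at most 25 × 4 = 100, which is less than 114.
So some worker holds at least ⌈114/25⌉ = 5 jobs.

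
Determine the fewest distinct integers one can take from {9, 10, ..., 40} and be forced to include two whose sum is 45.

Two chosen integers sum to 45 exactly when both halves of some pair {x, 45−x} with 9 ≤ x ≤ 45−x ≤ 36 are chosen — 14 such pairs.
The remaining 4 elements (those with no distinct partner in range) can never complete a 45-sum, so the worst case takes all of them and one from each pair: 4 + 14 = 18.
Pigeonhole: the 19th integer has to be the second member of some pair, so 18 + 1 = 19.

19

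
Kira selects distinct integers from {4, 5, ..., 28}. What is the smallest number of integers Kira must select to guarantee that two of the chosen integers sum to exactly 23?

18

Group the elements by complementary pair {x, 23−x}: {4,19}, {5,18}, {6,17}, …, giving 8 two-element pairs and 9 integers whose partner 23−x falls outside [4,28].
By pigeonhole, treating each of those 17 groups as a pigeonhole, one can pick one integer per group — 17 integers — with no two summing to 23.
The 18th integer lands in an occupied pair, forcing a sum of 23.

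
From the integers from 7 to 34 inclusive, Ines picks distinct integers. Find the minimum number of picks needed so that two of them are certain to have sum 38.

17

A set avoiding the sum 38 can contain at most one of each pair {x, 38−x}, plus the 4 elements whose complement lies outside the range or equal to its own complement.
The integers 19, …, 34 (16 of them) are such a set: any two sum to at least 19+20 = 39 > 38.
Pigeonhole: any 17th integer completes one of the 12 pairs, so 17 choices force a sum of 38.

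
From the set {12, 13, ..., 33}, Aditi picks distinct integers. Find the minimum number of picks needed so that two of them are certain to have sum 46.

Group the elements by complementary pair {x, 46−x}: {13,33}, {14,32}, {15,31}, …, giving 10 two-element pairs, the single value 23 (it cannot pair with itself since the integers are distinct), and 1 integer whose partner 46−x falls outside [12,33].
Pigeonhole: treating each of those 12 groups as a pigeonhole, one can pick one integer per group — 12 integers — with no two summing to 46.
The 13th integer lands in an occupied pair, forcing a sum of 46.

13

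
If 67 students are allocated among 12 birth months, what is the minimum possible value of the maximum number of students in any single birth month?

6

By the pigeonhole principle, the 12 birth months are the holes and the 67 students are the pigeons.
If every birth month held at most 5 students, the total would be at most 12 × 5 = 60, which is less than 67.
So some birth month holds at least ⌈67/12⌉ = 6 students.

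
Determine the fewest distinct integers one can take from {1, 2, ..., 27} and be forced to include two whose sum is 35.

A set avoiding the sum 35 can contain at most one of each pair {x, 35−x}, plus the 7 elements whose complement lies outside the range.
The integers 1, …, 17 (17 of them) are such a set: any two sum to at least 1+2 = 3 and at most 16+17 = 33 < 35.
By the pigeonhole principle, any 18th integer completes one of the 10 pairs, so 18 choices force a sum of 35.

18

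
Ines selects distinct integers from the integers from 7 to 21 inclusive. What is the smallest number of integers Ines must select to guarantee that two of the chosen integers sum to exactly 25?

10

Two chosen integers sum to 25 exactly when both halves of some pair {x, 25−x} with 7 ≤ x ≤ 25−x ≤ 18 are chosen — 6 such pairs.
The remaining 3 elements (those with no distinct partner in range) can never complete a 25-sum, so the worst case takes all of them and one from each pair: 3 + 6 = 9.
Pigeonhole: the 10th integer has to be the second member of some pair, so 9 + 1 = 10.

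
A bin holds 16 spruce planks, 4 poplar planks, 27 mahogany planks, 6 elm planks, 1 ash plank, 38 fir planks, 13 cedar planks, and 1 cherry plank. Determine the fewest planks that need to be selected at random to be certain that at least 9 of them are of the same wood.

The 8 woods are the holes; the planks drawn are the pigeons.
To avoid 9 of any one wood, the worst case takes at most 8 of each wood, or every plank of a wood that has fewer than 8.
That gives 8 + 4 + 8 + 6 + 1 + 8 + 8 + 1 = 44 planks with no wood reaching 9.
The next plank forces some wood to 9, so 44 + 1 = 45.

45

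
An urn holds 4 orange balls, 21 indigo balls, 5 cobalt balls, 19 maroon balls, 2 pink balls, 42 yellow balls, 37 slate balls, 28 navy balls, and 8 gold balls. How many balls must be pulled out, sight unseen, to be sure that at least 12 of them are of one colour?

75

An adversary could hand out at most 11 balls per colour (4 colours run out sooner): 4 + 11 + 5 + 11 + 2 + 11 + 11 + 11 + 8 = 74 balls and still no colour has 12.
By pigeonhole, one more ball lands in a colour already at 11, so 75 draws are enough and 74 are not.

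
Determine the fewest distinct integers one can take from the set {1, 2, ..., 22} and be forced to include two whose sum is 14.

A set avoiding the sum 14 can contain at most one of each pair {x, 14−x}, plus the 10 elements whose complement lies outside the range or equal to its own complement.
The integers 7, …, 22 (16 of them) are such a set: any two sum to at least 7+8 = 15 > 14.
By pigeonhole, any 17th integer completes one of the 6 pairs, so 17 choices force a sum of 14.

17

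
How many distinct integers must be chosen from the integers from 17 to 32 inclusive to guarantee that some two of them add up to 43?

12

Group the elements by complementary pair {x, 43−x}: {17,26}, {18,25}, {19,24}, …, giving 5 two-element pairs and 6 integers whose partner 43−x falls outside [17,32].
By the pigeonhole principle, treating each of those 11 groups as a pigeonhole, one can pick one integer per group — 11 integers — with no two summing to 43.
The 12th integer lands in an occupied pair, forcing a sum of 43.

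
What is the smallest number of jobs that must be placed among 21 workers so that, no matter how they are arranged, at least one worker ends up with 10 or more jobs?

With 189 jobs one could put exactly 9 in each of the 21 workers, and no worker would reach 10.
One more job must land in a worker that already has 9, giving it 10.
So 21 × 9 + 1 = 190 jobs are required.

190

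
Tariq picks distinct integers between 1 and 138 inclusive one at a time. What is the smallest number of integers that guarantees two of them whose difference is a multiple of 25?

26

Integers whose pairwise differences are multiples of 25 are exactly those sharing a remainder mod 25. Pigeonhole: the 25 residue classes mod 25 are the pigeonholes.
With 25 integers one could put 1 in each residue class and have no class reach 2.
The 26th integer pushes some class to 2, so 25·1 + 1 = 26.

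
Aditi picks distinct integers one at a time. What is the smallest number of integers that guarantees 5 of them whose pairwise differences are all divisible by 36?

145

Integers whose pairwise differences are multiples of 36 are exactly those sharing a remainder mod 36. By the pigeonhole principle, the 36 residue classes mod 36 are the pigeonholes.
With 144 integers one could put 4 in each residue class and have no class reach 5.
The 145th integer pushes some class to 5, so 36·4 + 1 = 145.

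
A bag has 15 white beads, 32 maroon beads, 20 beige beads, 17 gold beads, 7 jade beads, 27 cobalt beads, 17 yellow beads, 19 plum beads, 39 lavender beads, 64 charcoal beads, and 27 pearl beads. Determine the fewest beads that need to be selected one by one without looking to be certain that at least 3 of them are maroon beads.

In the worst case for collecting maroon beads, every non-maroon bead comes out first.
There are 15 + 20 + 17 + 7 + 27 + 17 + 19 + 39 + 64 + 27 = 252 non-maroon beads altogether.
After those, each further bead must be maroon, so 252 + 3 = 255 draws guarantee 3 maroon beads.

255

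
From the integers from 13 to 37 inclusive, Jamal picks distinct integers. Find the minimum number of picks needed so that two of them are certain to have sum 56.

17

Two chosen integers sum to 56 exactly when both halves of some pair {x, 56−x} with 19 ≤ x ≤ 56−x ≤ 37 are chosen — 9 such pairs.
The remaining 7 elements (those with no distinct partner in range) can never complete a 56-sum, so the worst case takes all of them and one from each pair: 7 + 9 = 16.
The 17th integer has to be the second member of some pair, so 16 + 1 = 17.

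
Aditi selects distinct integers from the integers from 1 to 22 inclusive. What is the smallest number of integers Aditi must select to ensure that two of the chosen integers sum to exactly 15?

A set avoiding the sum 15 can contain at most one of each pair {x, 15−x}, plus the 8 elements whose complement lies outside the range.
The integers 8, …, 22 (15 of them) are such a set: any two sum to at least 8+9 = 17 > 15.
Any 16th integer completes one of the 7 pairs, so 16 choices force a sum of 15.

16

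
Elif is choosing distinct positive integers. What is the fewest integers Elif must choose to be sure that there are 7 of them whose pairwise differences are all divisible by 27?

Integers whose pairwise differences are multiples of 27 are exactly those sharing a remainder mod 27. The 27 residue classes mod 27 are the pigeonholes.
With 162 integers one could put 6 in each residue class and have no class reach 7.
The 163rd integer pushes some class to 7, so 27·6 + 1 = 163.

163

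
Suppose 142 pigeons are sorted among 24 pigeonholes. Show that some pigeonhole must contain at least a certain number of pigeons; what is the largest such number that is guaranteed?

6

By pigeonhole, the 24 pigeonholes are the holes and the 142 pigeons are the pigeons.
If every pigeonhole held at most 5 pigeons, the total would be at most 24 × 5 = 120, which is less than 142.
So some pigeonhole holds at least ⌈142/24⌉ = 6 pigeons.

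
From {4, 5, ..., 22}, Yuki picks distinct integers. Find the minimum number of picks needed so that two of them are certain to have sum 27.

11

Two chosen integers sum to 27 exactly when both halves of some pair {x, 27−x} with 5 ≤ x ≤ 27−x ≤ 22 are chosen — 9 such pairs.
The remaining 1 element (those with no distinct partner in range) can never complete a 27-sum, so the worst case takes all of them and one from each pair: 1 + 9 = 10.
By the pigeonhole principle, the 11th integer has to be the second member of some pair, so 10 + 1 = 11.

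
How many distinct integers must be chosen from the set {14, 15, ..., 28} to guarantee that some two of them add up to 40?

10

Group the elements by complementary pair {x, 40−x}: {14,26}, {15,25}, {16,24}, …, giving 6 two-element pairs; the single value 20 (it cannot pair with itself since the integers are distinct); and 2 integers whose partner 40−x falls outside [14,28].
By the pigeonhole principle, treating each of those 9 groups as a pigeonhole, one can pick one integer per group — 9 integers — with no two summing to 40.
The 10th integer lands in an occupied pair, forcing a sum of 40.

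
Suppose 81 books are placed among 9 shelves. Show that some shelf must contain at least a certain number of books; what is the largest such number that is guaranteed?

By pigeonhole, the 9 shelves are the holes and the 81 books are the pigeons.
If every shelf held at most 8 books, the total would be at most 9 × 8 = 72, which is less than 81.
So some shelf holds at least ⌈81/9⌉ = 9 books.

9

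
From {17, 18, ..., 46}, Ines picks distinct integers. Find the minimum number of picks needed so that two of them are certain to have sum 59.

Group the elements by complementary pair {x, 59−x}: {17,42}, {18,41}, {19,40}, …, giving 13 two-element pairs and 4 integers whose partner 59−x falls outside [17,46].
Treating each of those 17 groups as a pigeonhole, one can pick one integer per group — 17 integers — with no two summing to 59.
The 18th integer lands in an occupied pair, forcing a sum of 59.

18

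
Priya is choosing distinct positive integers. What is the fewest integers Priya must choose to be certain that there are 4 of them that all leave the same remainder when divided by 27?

82

The 27 residue classes mod 27 are the pigeonholes.
With 81 integers one could put 3 in each residue class and have no class reach 4.
The 82nd integer pushes some class to 4, so 27·3 + 1 = 82.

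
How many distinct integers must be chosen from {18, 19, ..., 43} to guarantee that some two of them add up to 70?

A set avoiding the sum 70 can contain at most one of each pair {x, 70−x}, plus the 10 elements whose complement lies outside the range or equal to its own complement.
The integers 18, …, 35 (18 of them) are such a set: any two sum to at least 18+19 = 37 and at most 34+35 = 69 < 70.
By the pigeonhole principle, any 19th integer completes one of the 8 pairs, so 19 choices force a sum of 70.

19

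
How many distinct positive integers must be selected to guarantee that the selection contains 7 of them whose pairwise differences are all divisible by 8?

Integers whose pairwise differences are multiples of 8 are exactly those sharing a remainder mod 8. By the pigeonhole principle, the 8 residue classes mod 8 are the pigeonholes.
With 48 integers one could put 6 in each residue class and have no class reach 7.
The 49th integer pushes some class to 7, so 8·6 + 1 = 49.

49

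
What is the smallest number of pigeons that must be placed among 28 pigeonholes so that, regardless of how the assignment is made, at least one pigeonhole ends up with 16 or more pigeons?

421

With 420 pigeons one could put exactly 15 in each of the 28 pigeonholes, and no pigeonhole would reach 16.
One more pigeon must land in a pigeonhole that already has 15, giving it 16.
So 28 × 15 + 1 = 421 pigeons are required.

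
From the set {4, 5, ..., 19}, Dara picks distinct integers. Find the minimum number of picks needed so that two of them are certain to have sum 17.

A set avoiding the sum 17 can contain at most one of each pair {x, 17−x}, plus the 6 elements whose complement lies outside the range.
The integers 9, …, 19 (11 of them) are such a set: any two sum to at least 9+10 = 19 > 17.
Any 12th integer completes one of the 5 pairs, so 12 choices force a sum of 17.

12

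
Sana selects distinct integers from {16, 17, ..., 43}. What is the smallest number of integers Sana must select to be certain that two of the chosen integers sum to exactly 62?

A set avoiding the sum 62 can contain at most one of each pair {x, 62−x}, plus the 4 elements whose complement lies outside the range or equal to its own complement.
The integers 16, …, 31 (16 of them) are such a set: any two sum to at least 16+17 = 33 and at most 30+31 = 61 < 62.
By the pigeonhole principle, any 17th integer completes one of the 12 pairs, so 17 choices force a sum of 62.

17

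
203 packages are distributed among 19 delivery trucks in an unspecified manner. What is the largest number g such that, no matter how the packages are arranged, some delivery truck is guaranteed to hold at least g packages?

11

Pigeonhole: the 19 delivery trucks are the holes and the 203 packages are the pigeons.
If every delivery truck held at most 10 packages, the total would be at most 19 × 10 = 190, which is less than 203.
So some delivery truck holds at least ⌈203/19⌉ = 11 packages.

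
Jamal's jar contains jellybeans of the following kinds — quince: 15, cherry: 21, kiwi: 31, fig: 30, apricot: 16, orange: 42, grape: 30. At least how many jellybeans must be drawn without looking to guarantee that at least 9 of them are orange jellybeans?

In the worst case for collecting orange jellybeans, every non-orange jellybean comes out first.
There are 15 + 21 + 31 + 30 + 16 + 30 = 143 non-orange jellybeans altogether.
After those, each further jellybean must be orange, so 143 + 9 = 152 draws guarantee 9 orange jellybeans.

152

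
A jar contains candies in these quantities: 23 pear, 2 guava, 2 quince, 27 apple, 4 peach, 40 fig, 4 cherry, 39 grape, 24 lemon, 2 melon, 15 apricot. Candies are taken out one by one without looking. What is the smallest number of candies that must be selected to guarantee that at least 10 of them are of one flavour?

69

An adversary could hand out at most 9 candies per flavour (5 flavours run out sooner): 9 + 2 + 2 + 9 + 4 + 9 + 4 + 9 + 9 + 2 + 9 = 68 candies and still no flavour has 10.
One more candy lands in a flavour already at 9, so 69 draws are enough and 68 are not.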